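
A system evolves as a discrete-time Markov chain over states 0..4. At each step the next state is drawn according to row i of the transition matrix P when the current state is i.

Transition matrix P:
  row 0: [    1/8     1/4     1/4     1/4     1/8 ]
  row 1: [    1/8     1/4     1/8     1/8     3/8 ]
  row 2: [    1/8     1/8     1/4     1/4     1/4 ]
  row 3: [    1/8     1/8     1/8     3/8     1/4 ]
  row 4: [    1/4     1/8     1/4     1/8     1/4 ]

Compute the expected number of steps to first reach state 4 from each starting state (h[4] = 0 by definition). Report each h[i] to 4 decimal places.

First-step conditioning: h[4] = 0; for i ≠ 4, h[i] = 1 + Σ_k P[i][k]·h[k].
  h[0] = 1 + 1/8·h[0] + 1/4·h[1] + 1/4·h[2] + 1/4·h[3]
  h[1] = 1 + 1/8·h[0] + 1/4·h[1] + 1/8·h[2] + 1/8·h[3]
  h[2] = 1 + 1/8·h[0] + 1/8·h[1] + 1/4·h[2] + 1/4·h[3]
  h[3] = 1 + 1/8·h[0] + 1/8·h[1] + 1/8·h[2] + 3/8·h[3]
Solving the 4×4 linear system over states ≠ 4 gives exactly h = [248/57, 64/19, 224/57, 224/57, 0] (h[4] = 0 is the target).

h = [4.3509, 3.3684, 3.9298, 3.9298, 0.0000]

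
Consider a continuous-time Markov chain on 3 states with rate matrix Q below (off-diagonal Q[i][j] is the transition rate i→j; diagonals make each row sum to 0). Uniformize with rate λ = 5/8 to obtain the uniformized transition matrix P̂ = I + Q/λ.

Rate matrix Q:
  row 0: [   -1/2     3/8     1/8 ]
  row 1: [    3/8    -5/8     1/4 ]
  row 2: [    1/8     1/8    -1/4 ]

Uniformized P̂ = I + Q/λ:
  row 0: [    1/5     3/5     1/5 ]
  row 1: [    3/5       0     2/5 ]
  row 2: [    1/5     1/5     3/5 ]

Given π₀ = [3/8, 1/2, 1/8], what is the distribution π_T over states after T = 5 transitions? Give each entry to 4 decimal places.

t=0: π = [0.3750, 0.5000, 0.1250]
t=1: π = [0.4000, 0.2500, 0.3500]
t=2: π = [0.3000, 0.3100, 0.3900]
t=3: π = [0.3240, 0.2580, 0.4180]
t=4: π = [0.3032, 0.2780, 0.4188]
t=5: π = [0.3112, 0.2657, 0.4231]

π = [0.3112, 0.2657, 0.4231]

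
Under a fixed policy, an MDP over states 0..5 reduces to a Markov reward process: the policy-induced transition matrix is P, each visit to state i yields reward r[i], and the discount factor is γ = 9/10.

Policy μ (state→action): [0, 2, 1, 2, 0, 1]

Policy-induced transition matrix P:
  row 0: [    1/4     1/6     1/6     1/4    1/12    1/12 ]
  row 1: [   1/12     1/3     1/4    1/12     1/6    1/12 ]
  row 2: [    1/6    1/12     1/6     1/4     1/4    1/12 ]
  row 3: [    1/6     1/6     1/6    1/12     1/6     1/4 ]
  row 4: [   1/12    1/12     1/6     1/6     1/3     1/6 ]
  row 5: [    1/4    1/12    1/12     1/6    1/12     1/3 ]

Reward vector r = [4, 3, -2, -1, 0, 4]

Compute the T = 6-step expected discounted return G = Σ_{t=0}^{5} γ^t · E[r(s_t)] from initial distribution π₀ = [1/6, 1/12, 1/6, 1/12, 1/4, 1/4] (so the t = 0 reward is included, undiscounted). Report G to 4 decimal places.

G = 6.2997

t=0: π = [0.1667, 0.0833, 0.1667, 0.0833, 0.2500, 0.2500], E[r] = 1.5000, γ^t·E[r] = 1.500000, running G = 1.500000
t=1: π = [0.1736, 0.1250, 0.1528, 0.1806, 0.1875, 0.1806], E[r] = 1.3056, γ^t·E[r] = 1.175000, running G = 2.675000
t=2: π = [0.1701, 0.1441, 0.1620, 0.1684, 0.1811, 0.1742], E[r] = 1.3171, γ^t·E[r] = 1.066875, running G = 3.741875
t=3: π = [0.1683, 0.1476, 0.1642, 0.1683, 0.1817, 0.1700], E[r] = 1.2993, γ^t·E[r] = 0.947180, running G = 4.689055
t=4: π = [0.1674, 0.1483, 0.1648, 0.1680, 0.1824, 0.1690], E[r] = 1.2930, γ^t·E[r] = 0.848343, running G = 5.537398
t=5: π = [0.1671, 0.1484, 0.1649, 0.1680, 0.1828, 0.1688], E[r] = 1.2910, γ^t·E[r] = 0.762322, running G = 6.299719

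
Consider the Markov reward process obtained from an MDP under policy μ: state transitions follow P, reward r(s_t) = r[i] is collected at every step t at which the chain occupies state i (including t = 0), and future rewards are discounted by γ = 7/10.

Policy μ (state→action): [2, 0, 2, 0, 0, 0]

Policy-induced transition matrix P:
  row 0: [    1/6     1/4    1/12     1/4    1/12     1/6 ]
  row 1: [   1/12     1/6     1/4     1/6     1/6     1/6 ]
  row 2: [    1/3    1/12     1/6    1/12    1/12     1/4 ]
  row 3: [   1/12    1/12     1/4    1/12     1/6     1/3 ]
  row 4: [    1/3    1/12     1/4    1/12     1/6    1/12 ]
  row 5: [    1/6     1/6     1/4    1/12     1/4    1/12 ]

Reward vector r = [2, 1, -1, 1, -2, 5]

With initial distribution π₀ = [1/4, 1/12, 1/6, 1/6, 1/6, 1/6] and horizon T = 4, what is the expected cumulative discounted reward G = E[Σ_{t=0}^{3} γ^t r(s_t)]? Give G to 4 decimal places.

t=0: π = [0.2500, 0.0833, 0.1667, 0.1667, 0.1667, 0.1667], E[r] = 1.0833, γ^t·E[r] = 1.083333, running G = 1.083333
t=1: π = [0.2014, 0.1458, 0.1944, 0.1319, 0.1458, 0.1806], E[r] = 1.0972, γ^t·E[r] = 0.768056, running G = 1.851389
t=2: π = [0.2002, 0.1441, 0.2002, 0.1291, 0.1487, 0.1777], E[r] = 1.0642, γ^t·E[r] = 0.521476, running G = 2.372865
t=3: π = [0.2021, 0.1435, 0.1999, 0.1287, 0.1481, 0.1777], E[r] = 1.0685, γ^t·E[r] = 0.366505, running G = 2.739370

G = 2.7394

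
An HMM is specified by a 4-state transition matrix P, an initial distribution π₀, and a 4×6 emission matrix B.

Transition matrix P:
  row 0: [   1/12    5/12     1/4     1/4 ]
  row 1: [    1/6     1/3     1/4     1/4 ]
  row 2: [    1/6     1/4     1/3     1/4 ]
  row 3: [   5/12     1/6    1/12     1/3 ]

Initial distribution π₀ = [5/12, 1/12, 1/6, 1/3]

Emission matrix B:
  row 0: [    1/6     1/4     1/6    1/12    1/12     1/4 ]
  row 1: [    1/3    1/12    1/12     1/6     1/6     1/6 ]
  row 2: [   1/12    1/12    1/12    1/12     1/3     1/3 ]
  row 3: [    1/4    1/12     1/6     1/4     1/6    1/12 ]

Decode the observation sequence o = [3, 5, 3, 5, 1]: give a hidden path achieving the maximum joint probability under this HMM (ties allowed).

t=0: δ = [3.472e-02, 1.389e-02, 1.389e-02, 8.333e-02]  (obs o_0=3)
t=1: δ = [8.681e-03, 2.411e-03, 2.894e-03, 2.315e-03]  ψ = [3, 0, 0, 3]  (obs o_1=5)
t=2: δ = [8.038e-05, 6.028e-04, 1.808e-04, 5.425e-04]  ψ = [3, 0, 0, 0]  (obs o_2=3)
t=3: δ = [5.651e-05, 3.349e-05, 5.023e-05, 1.507e-05]  ψ = [3, 1, 1, 3]  (obs o_3=5)
t=4: δ = [2.093e-06, 1.962e-06, 1.395e-06, 1.177e-06]  ψ = [2, 0, 2, 0]  (obs o_4=1)
backtrack: best end state = 0; path = [3, 0, 1, 2, 0]

path = [3, 0, 1, 2, 0]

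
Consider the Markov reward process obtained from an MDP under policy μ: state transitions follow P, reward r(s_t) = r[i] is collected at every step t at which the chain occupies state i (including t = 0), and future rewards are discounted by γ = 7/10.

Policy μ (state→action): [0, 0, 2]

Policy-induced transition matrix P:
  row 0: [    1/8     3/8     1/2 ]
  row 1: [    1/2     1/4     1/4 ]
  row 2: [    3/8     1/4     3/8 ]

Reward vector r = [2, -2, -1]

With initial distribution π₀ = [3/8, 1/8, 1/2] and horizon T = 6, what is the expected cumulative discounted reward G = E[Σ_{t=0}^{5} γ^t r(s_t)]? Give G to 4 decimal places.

G = -0.6492

t=0: π = [0.3750, 0.1250, 0.5000], E[r] = 0.0000, γ^t·E[r] = 0.000000, running G = 0.000000
t=1: π = [0.2969, 0.2969, 0.4063], E[r] = -0.4063, γ^t·E[r] = -0.284375, running G = -0.284375
t=2: π = [0.3379, 0.2871, 0.3750], E[r] = -0.2734, γ^t·E[r] = -0.133984, running G = -0.418359
t=3: π = [0.3264, 0.2922, 0.3813], E[r] = -0.3130, γ^t·E[r] = -0.107355, running G = -0.525714
t=4: π = [0.3299, 0.2908, 0.3793], E[r] = -0.3010, γ^t·E[r] = -0.072276, running G = -0.597991
t=5: π = [0.3289, 0.2912, 0.3799], E[r] = -0.3046, γ^t·E[r] = -0.051200, running G = -0.649190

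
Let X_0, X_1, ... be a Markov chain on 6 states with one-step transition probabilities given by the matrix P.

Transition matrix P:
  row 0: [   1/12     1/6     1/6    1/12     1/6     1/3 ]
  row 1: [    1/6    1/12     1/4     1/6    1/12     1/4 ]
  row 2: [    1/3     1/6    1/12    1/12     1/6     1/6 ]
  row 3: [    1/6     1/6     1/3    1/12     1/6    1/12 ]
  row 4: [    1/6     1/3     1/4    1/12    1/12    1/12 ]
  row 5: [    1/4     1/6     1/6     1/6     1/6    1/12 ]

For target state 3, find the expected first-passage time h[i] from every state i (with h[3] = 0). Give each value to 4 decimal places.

h = [8.7046, 8.0830, 8.7938, 0.0000, 8.7497, 8.1243]

First-step conditioning: h[3] = 0; for i ≠ 3, h[i] = 1 + Σ_k P[i][k]·h[k].
  h[0] = 1 + 1/12·h[0] + 1/6·h[1] + 1/6·h[2] + 1/6·h[4] + 1/3·h[5]
  h[1] = 1 + 1/6·h[0] + 1/12·h[1] + 1/4·h[2] + 1/12·h[4] + 1/4·h[5]
  h[2] = 1 + 1/3·h[0] + 1/6·h[1] + 1/12·h[2] + 1/6·h[4] + 1/6·h[5]
  h[4] = 1 + 1/6·h[0] + 1/3·h[1] + 1/4·h[2] + 1/12·h[4] + 1/12·h[5]
  h[5] = 1 + 1/4·h[0] + 1/6·h[1] + 1/6·h[2] + 1/6·h[4] + 1/12·h[5]
Solving the 5×5 linear system over states ≠ 3 gives exactly h = [133380/15323, 123856/15323, 134748/15323, 0, 134072/15323, 17784/2189] (h[3] = 0 is the target).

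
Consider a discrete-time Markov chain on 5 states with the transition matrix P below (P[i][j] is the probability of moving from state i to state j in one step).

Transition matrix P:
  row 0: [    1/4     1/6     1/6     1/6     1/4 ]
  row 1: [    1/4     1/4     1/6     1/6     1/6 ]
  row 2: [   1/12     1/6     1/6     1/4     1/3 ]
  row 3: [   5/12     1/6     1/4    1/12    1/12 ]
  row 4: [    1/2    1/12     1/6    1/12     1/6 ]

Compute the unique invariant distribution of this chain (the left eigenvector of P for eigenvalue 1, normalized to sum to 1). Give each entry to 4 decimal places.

Balance equations π_j = Σ_i π_i·P[i][j]:
  π_0 = 1/4·π_0 + 1/4·π_1 + 1/12·π_2 + 5/12·π_3 + 1/2·π_4
  π_1 = 1/6·π_0 + 1/4·π_1 + 1/6·π_2 + 1/6·π_3 + 1/12·π_4
  π_2 = 1/6·π_0 + 1/6·π_1 + 1/6·π_2 + 1/4·π_3 + 1/6·π_4
  π_3 = 1/6·π_0 + 1/6·π_1 + 1/4·π_2 + 1/12·π_3 + 1/12·π_4
  normalize: π_0 + π_1 + π_2 + π_3 + π_4 = 1
Solving the linear system gives exactly π = [6474/21757, 3543/21757, 3901/21757, 3298/21757, 4541/21757].

π = [0.2976, 0.1628, 0.1793, 0.1516, 0.2087]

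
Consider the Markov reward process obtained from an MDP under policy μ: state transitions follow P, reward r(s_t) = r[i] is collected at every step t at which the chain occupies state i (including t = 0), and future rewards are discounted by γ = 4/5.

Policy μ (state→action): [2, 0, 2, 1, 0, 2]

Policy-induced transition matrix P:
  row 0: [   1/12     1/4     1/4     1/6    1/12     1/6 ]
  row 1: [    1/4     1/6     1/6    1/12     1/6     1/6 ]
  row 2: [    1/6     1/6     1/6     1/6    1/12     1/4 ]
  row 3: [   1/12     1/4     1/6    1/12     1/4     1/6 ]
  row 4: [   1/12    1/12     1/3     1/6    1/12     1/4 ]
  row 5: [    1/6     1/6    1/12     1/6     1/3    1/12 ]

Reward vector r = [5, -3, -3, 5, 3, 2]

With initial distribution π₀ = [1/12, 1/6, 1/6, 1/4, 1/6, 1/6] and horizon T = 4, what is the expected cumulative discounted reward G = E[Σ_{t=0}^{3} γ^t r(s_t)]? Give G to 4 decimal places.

G = 3.7835

t=0: π = [0.0833, 0.1667, 0.1667, 0.2500, 0.1667, 0.1667], E[r] = 1.5000, γ^t·E[r] = 1.500000, running G = 1.500000
t=1: π = [0.1389, 0.1806, 0.1875, 0.1319, 0.1806, 0.1806], E[r] = 1.1528, γ^t·E[r] = 0.922222, running G = 2.422222
t=2: π = [0.1441, 0.1742, 0.1933, 0.1406, 0.1655, 0.1823], E[r] = 1.1823, γ^t·E[r] = 0.756667, running G = 3.178889
t=3: π = [0.1437, 0.1766, 0.1911, 0.1404, 0.1669, 0.1814], E[r] = 1.1808, γ^t·E[r] = 0.604568, running G = 3.783457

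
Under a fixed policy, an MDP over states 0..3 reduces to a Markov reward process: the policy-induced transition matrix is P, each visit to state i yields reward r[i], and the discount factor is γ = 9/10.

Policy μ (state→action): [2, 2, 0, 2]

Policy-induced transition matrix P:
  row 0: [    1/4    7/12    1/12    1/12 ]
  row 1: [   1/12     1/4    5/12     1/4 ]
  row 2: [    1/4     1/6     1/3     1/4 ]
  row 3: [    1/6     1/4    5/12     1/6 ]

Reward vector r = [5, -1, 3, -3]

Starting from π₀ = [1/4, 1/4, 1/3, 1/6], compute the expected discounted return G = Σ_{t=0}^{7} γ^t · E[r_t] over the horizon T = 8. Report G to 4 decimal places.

G = 6.2542

t=0: π = [0.2500, 0.2500, 0.3333, 0.1667], E[r] = 1.5000, γ^t·E[r] = 1.500000, running G = 1.500000
t=1: π = [0.1944, 0.3056, 0.3056, 0.1944], E[r] = 1.0000, γ^t·E[r] = 0.900000, running G = 2.400000
t=2: π = [0.1829, 0.2894, 0.3264, 0.2014], E[r] = 1.0000, γ^t·E[r] = 0.810000, running G = 3.210000
t=3: π = [0.1850, 0.2838, 0.3285, 0.2027], E[r] = 1.0185, γ^t·E[r] = 0.742500, running G = 3.952500
t=4: π = [0.1858, 0.2843, 0.3276, 0.2023], E[r] = 1.0208, γ^t·E[r] = 0.669769, running G = 4.622269
t=5: π = [0.1858, 0.2846, 0.3274, 0.2022], E[r] = 1.0199, γ^t·E[r] = 0.602260, running G = 5.224529
t=6: π = [0.1857, 0.2846, 0.3275, 0.2022], E[r] = 1.0197, γ^t·E[r] = 0.541929, running G = 5.766458
t=7: π = [0.1857, 0.2846, 0.3275, 0.2022], E[r] = 1.0198, γ^t·E[r] = 0.487752, running G = 6.254210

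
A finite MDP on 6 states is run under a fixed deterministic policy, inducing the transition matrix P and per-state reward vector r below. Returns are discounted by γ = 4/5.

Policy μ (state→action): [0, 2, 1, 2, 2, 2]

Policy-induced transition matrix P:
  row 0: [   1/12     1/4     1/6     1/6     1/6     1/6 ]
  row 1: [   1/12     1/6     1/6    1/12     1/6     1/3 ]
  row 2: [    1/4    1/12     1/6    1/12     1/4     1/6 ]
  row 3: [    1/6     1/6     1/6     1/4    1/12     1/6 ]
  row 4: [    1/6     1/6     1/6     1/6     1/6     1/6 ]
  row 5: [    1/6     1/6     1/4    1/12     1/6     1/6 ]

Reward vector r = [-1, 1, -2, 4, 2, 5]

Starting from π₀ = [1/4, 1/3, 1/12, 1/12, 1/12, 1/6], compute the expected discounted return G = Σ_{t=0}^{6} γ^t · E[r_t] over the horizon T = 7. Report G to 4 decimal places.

G = 5.7493

t=0: π = [0.2500, 0.3333, 0.0833, 0.0833, 0.0833, 0.1667], E[r] = 1.2500, γ^t·E[r] = 1.250000, running G = 1.250000
t=1: π = [0.1250, 0.1806, 0.1806, 0.1250, 0.1667, 0.2222], E[r] = 1.6389, γ^t·E[r] = 1.311111, running G = 2.561111
t=2: π = [0.1563, 0.1620, 0.1852, 0.1285, 0.1713, 0.1968], E[r] = 1.4757, γ^t·E[r] = 0.944444, running G = 3.505556
t=3: π = [0.1556, 0.1643, 0.1831, 0.1320, 0.1714, 0.1937], E[r] = 1.4819, γ^t·E[r] = 0.758716, running G = 4.264272
t=4: π = [0.1553, 0.1644, 0.1828, 0.1326, 0.1709, 0.1940], E[r] = 1.4859, γ^t·E[r] = 0.608622, running G = 4.872894
t=5: π = [0.1553, 0.1644, 0.1828, 0.1326, 0.1709, 0.1941], E[r] = 1.4859, γ^t·E[r] = 0.486902, running G = 5.359795
t=6: π = [0.1553, 0.1644, 0.1828, 0.1326, 0.1709, 0.1941], E[r] = 1.4859, γ^t·E[r] = 0.389516, running G = 5.749311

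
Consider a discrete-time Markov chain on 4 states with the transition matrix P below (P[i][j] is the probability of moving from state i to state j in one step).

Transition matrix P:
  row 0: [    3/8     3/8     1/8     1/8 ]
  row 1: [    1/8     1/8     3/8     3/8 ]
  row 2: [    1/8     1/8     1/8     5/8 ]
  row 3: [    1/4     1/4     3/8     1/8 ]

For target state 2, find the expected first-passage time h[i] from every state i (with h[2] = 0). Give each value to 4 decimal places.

First-step conditioning: h[2] = 0; for i ≠ 2, h[i] = 1 + Σ_k P[i][k]·h[k].
  h[0] = 1 + 3/8·h[0] + 3/8·h[1] + 1/8·h[3]
  h[1] = 1 + 1/8·h[0] + 1/8·h[1] + 3/8·h[3]
  h[3] = 1 + 1/4·h[0] + 1/4·h[1] + 1/8·h[3]
Solving the 3×3 linear system over states ≠ 2 gives exactly h = [41/10, 31/10, 0, 16/5] (h[2] = 0 is the target).

h = [4.1000, 3.1000, 0.0000, 3.2000]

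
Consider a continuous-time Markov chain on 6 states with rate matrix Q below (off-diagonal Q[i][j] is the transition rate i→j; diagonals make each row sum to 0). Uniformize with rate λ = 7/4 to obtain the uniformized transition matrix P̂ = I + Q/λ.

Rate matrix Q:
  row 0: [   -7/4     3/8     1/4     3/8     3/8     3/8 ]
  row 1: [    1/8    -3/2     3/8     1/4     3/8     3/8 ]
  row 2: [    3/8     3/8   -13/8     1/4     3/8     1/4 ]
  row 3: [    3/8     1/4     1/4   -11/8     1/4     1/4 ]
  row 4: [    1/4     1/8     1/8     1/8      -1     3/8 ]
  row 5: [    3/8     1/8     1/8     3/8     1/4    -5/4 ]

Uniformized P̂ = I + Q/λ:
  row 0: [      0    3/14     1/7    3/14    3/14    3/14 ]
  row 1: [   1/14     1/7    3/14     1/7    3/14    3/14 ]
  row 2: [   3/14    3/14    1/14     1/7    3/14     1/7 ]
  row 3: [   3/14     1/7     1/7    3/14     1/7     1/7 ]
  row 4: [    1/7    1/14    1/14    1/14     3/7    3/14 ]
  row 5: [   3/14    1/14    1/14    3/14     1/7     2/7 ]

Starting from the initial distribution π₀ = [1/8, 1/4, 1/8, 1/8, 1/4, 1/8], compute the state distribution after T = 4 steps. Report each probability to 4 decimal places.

π = [0.1473, 0.1292, 0.1120, 0.1628, 0.2391, 0.2097]

t=0: π = [0.1250, 0.2500, 0.1250, 0.1250, 0.2500, 0.1250]
t=1: π = [0.1339, 0.1339, 0.1250, 0.1518, 0.2500, 0.2054]
t=2: π = [0.1486, 0.1288, 0.1110, 0.1601, 0.2423, 0.2092]
t=3: π = [0.1467, 0.1291, 0.1119, 0.1625, 0.2398, 0.2099]
t=4: π = [0.1473, 0.1292, 0.1120, 0.1628, 0.2391, 0.2097]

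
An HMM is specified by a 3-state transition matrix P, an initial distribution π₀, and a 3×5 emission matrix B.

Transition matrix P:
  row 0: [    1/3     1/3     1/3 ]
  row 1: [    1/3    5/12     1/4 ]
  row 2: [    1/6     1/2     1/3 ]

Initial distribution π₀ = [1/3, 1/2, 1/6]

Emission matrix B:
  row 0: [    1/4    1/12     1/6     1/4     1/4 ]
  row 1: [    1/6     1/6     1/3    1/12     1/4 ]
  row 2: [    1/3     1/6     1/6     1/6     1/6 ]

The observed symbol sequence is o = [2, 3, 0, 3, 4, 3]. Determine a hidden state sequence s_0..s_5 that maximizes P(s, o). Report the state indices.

t=0: δ = [5.556e-02, 1.667e-01, 2.778e-02]  (obs o_0=2)
t=1: δ = [1.389e-02, 5.787e-03, 6.944e-03]  ψ = [1, 1, 1]  (obs o_1=3)
t=2: δ = [1.157e-03, 7.716e-04, 1.543e-03]  ψ = [0, 0, 0]  (obs o_2=0)
t=3: δ = [9.645e-05, 6.430e-05, 8.573e-05]  ψ = [0, 2, 2]  (obs o_3=3)
t=4: δ = [8.038e-06, 1.072e-05, 5.358e-06]  ψ = [0, 2, 0]  (obs o_4=4)
t=5: δ = [8.931e-07, 3.721e-07, 4.465e-07]  ψ = [1, 1, 0]  (obs o_5=3)
backtrack: best end state = 0; path = [1, 0, 2, 2, 1, 0]

path = [1, 0, 2, 2, 1, 0]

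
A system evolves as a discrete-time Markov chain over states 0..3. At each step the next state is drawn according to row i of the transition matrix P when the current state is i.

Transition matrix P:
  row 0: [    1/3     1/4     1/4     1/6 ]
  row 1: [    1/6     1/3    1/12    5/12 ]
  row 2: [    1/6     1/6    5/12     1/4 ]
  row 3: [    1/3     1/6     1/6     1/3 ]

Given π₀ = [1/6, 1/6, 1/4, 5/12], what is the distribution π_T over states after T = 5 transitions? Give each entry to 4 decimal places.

π = [0.2580, 0.2258, 0.2259, 0.2903]

t=0: π = [0.1667, 0.1667, 0.2500, 0.4167]
t=1: π = [0.2639, 0.2083, 0.2292, 0.2986]
t=2: π = [0.2604, 0.2234, 0.2286, 0.2876]
t=3: π = [0.2580, 0.2256, 0.2269, 0.2895]
t=4: π = [0.2579, 0.2258, 0.2261, 0.2902]
t=5: π = [0.2580, 0.2258, 0.2259, 0.2903]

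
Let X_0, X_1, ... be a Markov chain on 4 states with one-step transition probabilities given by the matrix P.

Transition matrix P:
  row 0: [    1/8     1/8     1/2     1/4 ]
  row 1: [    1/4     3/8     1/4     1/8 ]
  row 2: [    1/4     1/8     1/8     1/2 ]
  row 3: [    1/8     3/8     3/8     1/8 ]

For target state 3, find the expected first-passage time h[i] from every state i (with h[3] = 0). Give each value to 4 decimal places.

h = [3.2000, 3.9273, 2.6182, 0.0000]

First-step conditioning: h[3] = 0; for i ≠ 3, h[i] = 1 + Σ_k P[i][k]·h[k].
  h[0] = 1 + 1/8·h[0] + 1/8·h[1] + 1/2·h[2]
  h[1] = 1 + 1/4·h[0] + 3/8·h[1] + 1/4·h[2]
  h[2] = 1 + 1/4·h[0] + 1/8·h[1] + 1/8·h[2]
Solving the 3×3 linear system over states ≠ 3 gives exactly h = [16/5, 216/55, 144/55, 0] (h[3] = 0 is the target).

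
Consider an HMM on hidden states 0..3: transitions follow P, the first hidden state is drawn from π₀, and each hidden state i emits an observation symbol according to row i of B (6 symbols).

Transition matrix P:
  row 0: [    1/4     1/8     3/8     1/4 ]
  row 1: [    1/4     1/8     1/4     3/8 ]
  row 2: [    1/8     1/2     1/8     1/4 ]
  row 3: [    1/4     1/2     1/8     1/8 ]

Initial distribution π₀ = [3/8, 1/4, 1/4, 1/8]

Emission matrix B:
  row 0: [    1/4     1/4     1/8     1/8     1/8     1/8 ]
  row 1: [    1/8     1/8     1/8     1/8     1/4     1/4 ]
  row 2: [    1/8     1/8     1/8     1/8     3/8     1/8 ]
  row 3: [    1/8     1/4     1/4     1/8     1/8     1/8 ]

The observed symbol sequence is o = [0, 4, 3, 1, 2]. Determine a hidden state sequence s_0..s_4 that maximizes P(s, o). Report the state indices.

t=0: δ = [9.375e-02, 3.125e-02, 3.125e-02, 1.562e-02]  (obs o_0=0)
t=1: δ = [2.930e-03, 3.906e-03, 1.318e-02, 2.930e-03]  ψ = [0, 2, 0, 0]  (obs o_1=4)
t=2: δ = [2.060e-04, 8.240e-04, 2.060e-04, 4.120e-04]  ψ = [2, 2, 2, 2]  (obs o_2=3)
t=3: δ = [5.150e-05, 2.575e-05, 2.575e-05, 7.725e-05]  ψ = [1, 3, 1, 1]  (obs o_3=1)
t=4: δ = [2.414e-06, 4.828e-06, 2.414e-06, 3.219e-06]  ψ = [3, 3, 0, 0]  (obs o_4=2)
backtrack: best end state = 1; path = [0, 2, 1, 3, 1]

path = [0, 2, 1, 3, 1]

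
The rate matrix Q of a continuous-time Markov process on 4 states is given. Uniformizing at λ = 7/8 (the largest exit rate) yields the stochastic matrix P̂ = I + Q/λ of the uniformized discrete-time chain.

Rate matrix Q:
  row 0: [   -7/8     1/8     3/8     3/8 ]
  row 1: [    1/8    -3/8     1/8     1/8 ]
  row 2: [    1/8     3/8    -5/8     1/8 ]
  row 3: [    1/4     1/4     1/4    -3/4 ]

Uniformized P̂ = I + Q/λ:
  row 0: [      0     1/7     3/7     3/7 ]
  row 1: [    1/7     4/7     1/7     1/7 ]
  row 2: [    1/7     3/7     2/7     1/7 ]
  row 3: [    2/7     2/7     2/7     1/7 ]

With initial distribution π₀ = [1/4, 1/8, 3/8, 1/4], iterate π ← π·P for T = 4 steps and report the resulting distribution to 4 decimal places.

π = [0.1485, 0.4194, 0.2472, 0.1849]

t=0: π = [0.2500, 0.1250, 0.3750, 0.2500]
t=1: π = [0.1429, 0.3393, 0.3036, 0.2143]
t=2: π = [0.1531, 0.4056, 0.2577, 0.1837]
t=3: π = [0.1472, 0.4165, 0.2496, 0.1866]
t=4: π = [0.1485, 0.4194, 0.2472, 0.1849]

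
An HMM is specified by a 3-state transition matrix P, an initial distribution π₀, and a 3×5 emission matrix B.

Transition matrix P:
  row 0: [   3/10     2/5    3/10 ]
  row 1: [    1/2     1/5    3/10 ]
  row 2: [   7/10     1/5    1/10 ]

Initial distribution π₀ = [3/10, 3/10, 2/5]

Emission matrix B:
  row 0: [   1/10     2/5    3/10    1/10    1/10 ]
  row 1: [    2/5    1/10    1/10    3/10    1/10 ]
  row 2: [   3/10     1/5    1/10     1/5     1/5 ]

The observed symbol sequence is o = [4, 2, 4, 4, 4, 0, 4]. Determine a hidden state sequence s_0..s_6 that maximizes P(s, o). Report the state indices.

t=0: δ = [3.000e-02, 3.000e-02, 8.000e-02]  (obs o_0=4)
t=1: δ = [1.680e-02, 1.600e-03, 9.000e-04]  ψ = [2, 2, 0]  (obs o_1=2)
t=2: δ = [5.040e-04, 6.720e-04, 1.008e-03]  ψ = [0, 0, 0]  (obs o_2=4)
t=3: δ = [7.056e-05, 2.016e-05, 4.032e-05]  ψ = [2, 0, 1]  (obs o_3=4)
t=4: δ = [2.822e-06, 2.822e-06, 4.234e-06]  ψ = [2, 0, 0]  (obs o_4=4)
t=5: δ = [2.964e-07, 4.516e-07, 2.540e-07]  ψ = [2, 0, 0]  (obs o_5=0)
t=6: δ = [2.258e-08, 1.185e-08, 2.710e-08]  ψ = [1, 0, 1]  (obs o_6=4)
backtrack: best end state = 2; path = [2, 0, 1, 2, 0, 1, 2]

path = [2, 0, 1, 2, 0, 1, 2]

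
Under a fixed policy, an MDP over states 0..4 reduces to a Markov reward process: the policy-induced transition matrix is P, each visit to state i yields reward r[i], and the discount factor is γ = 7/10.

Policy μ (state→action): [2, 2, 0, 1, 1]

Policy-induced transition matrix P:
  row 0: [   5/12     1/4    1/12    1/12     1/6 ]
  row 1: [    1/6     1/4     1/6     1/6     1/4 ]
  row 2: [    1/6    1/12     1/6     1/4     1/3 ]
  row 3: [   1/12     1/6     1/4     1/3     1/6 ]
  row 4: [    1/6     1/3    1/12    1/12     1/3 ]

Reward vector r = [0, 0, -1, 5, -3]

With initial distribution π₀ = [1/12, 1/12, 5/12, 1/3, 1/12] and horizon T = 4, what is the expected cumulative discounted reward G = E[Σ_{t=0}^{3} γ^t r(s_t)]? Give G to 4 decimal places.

t=0: π = [0.0833, 0.0833, 0.4167, 0.3333, 0.0833], E[r] = 1.0000, γ^t·E[r] = 1.000000, running G = 1.000000
t=1: π = [0.1597, 0.1597, 0.1806, 0.2431, 0.2569], E[r] = 0.2639, γ^t·E[r] = 0.184722, running G = 1.184722
t=2: π = [0.1863, 0.2211, 0.1522, 0.1875, 0.2529], E[r] = 0.0266, γ^t·E[r] = 0.013044, running G = 1.197766
t=3: π = [0.1976, 0.2301, 0.1457, 0.1740, 0.2526], E[r] = -0.0335, γ^t·E[r] = -0.011496, running G = 1.186270

G = 1.1863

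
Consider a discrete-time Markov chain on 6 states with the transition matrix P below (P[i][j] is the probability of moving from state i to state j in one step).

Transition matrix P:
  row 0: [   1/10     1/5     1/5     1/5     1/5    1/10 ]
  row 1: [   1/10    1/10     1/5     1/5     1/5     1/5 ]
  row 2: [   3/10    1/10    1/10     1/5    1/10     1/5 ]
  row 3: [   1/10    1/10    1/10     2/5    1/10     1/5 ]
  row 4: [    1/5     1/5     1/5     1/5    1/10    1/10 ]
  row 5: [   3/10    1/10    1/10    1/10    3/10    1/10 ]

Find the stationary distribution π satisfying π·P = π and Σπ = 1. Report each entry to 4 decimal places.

π = [0.1758, 0.1337, 0.1471, 0.2311, 0.1612, 0.1512]

Balance equations π_j = Σ_i π_i·P[i][j]:
  π_0 = 1/10·π_0 + 1/10·π_1 + 3/10·π_2 + 1/10·π_3 + 1/5·π_4 + 3/10·π_5
  π_1 = 1/5·π_0 + 1/10·π_1 + 1/10·π_2 + 1/10·π_3 + 1/5·π_4 + 1/10·π_5
  π_2 = 1/5·π_0 + 1/5·π_1 + 1/10·π_2 + 1/10·π_3 + 1/5·π_4 + 1/10·π_5
  π_3 = 1/5·π_0 + 1/5·π_1 + 1/5·π_2 + 2/5·π_3 + 1/5·π_4 + 1/10·π_5
  π_4 = 1/5·π_0 + 1/5·π_1 + 1/10·π_2 + 1/10·π_3 + 1/10·π_4 + 3/10·π_5
  normalize: π_0 + π_1 + π_2 + π_3 + π_4 + π_5 = 1
Solving the linear system gives exactly π = [9617/54714, 665/4974, 1463/9948, 2299/9948, 8819/54714, 376/2487].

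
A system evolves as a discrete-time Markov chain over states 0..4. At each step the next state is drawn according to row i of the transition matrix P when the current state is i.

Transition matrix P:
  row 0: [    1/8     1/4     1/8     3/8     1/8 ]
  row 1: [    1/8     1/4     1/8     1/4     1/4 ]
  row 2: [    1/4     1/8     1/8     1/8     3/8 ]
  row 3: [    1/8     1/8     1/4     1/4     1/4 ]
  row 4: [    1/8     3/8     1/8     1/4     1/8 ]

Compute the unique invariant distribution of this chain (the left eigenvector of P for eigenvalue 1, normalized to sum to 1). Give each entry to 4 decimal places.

Balance equations π_j = Σ_i π_i·P[i][j]:
  π_0 = 1/8·π_0 + 1/8·π_1 + 1/4·π_2 + 1/8·π_3 + 1/8·π_4
  π_1 = 1/4·π_0 + 1/4·π_1 + 1/8·π_2 + 1/8·π_3 + 3/8·π_4
  π_2 = 1/8·π_0 + 1/8·π_1 + 1/8·π_2 + 1/4·π_3 + 1/8·π_4
  π_3 = 3/8·π_0 + 1/4·π_1 + 1/8·π_2 + 1/4·π_3 + 1/4·π_4
  normalize: π_0 + π_1 + π_2 + π_3 + π_4 = 1
Solving the linear system gives exactly π = [25/173, 118/519, 27/173, 43/173, 116/519].

π = [0.1445, 0.2274, 0.1561, 0.2486, 0.2235]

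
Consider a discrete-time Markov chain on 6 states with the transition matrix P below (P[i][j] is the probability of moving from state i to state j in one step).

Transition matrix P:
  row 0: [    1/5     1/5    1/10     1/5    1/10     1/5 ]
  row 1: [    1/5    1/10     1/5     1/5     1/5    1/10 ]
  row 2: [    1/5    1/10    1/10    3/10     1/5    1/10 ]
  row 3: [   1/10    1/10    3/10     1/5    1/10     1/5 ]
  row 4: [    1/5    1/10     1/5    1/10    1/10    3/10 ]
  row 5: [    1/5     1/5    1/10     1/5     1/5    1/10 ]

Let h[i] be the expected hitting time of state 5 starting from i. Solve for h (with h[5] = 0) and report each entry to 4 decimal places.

First-step conditioning: h[5] = 0; for i ≠ 5, h[i] = 1 + Σ_k P[i][k]·h[k].
  h[0] = 1 + 1/5·h[0] + 1/5·h[1] + 1/10·h[2] + 1/5·h[3] + 1/10·h[4]
  h[1] = 1 + 1/5·h[0] + 1/10·h[1] + 1/5·h[2] + 1/5·h[3] + 1/5·h[4]
  h[2] = 1 + 1/5·h[0] + 1/10·h[1] + 1/10·h[2] + 3/10·h[3] + 1/5·h[4]
  h[3] = 1 + 1/10·h[0] + 1/10·h[1] + 3/10·h[2] + 1/5·h[3] + 1/10·h[4]
  h[4] = 1 + 1/5·h[0] + 1/10·h[1] + 1/5·h[2] + 1/10·h[3] + 1/10·h[4]
Solving the 5×5 linear system over states ≠ 5 gives exactly h = [2020/369, 2200/369, 2185/369, 2035/369, 605/123, 0] (h[5] = 0 is the target).

h = [5.4743, 5.9621, 5.9214, 5.5149, 4.9187, 0.0000]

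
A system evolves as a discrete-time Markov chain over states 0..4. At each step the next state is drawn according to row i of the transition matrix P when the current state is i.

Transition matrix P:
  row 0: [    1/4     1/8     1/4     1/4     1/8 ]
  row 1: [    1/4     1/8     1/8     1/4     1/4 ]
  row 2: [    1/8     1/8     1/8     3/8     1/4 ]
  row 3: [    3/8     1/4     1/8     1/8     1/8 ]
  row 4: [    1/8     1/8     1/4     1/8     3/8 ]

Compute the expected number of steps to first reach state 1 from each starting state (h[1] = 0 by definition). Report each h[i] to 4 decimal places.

First-step conditioning: h[1] = 0; for i ≠ 1, h[i] = 1 + Σ_k P[i][k]·h[k].
  h[0] = 1 + 1/4·h[0] + 1/4·h[2] + 1/4·h[3] + 1/8·h[4]
  h[2] = 1 + 1/8·h[0] + 1/8·h[2] + 3/8·h[3] + 1/4·h[4]
  h[3] = 1 + 3/8·h[0] + 1/8·h[2] + 1/8·h[3] + 1/8·h[4]
  h[4] = 1 + 1/8·h[0] + 1/4·h[2] + 1/8·h[3] + 3/8·h[4]
Solving the 4×4 linear system over states ≠ 1 gives exactly h = [491/75, 0, 162/25, 437/75, 20/3] (h[1] = 0 is the target).

h = [6.5467, 0.0000, 6.4800, 5.8267, 6.6667]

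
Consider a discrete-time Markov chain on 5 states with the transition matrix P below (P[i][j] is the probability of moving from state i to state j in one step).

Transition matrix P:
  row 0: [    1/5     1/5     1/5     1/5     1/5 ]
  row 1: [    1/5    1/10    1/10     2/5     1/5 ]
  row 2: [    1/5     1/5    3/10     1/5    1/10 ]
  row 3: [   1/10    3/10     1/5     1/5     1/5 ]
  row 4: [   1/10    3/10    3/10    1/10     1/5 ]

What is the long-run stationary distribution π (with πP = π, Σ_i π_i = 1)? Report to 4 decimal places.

π = [0.1596, 0.2186, 0.2177, 0.2259, 0.1782]

Balance equations π_j = Σ_i π_i·P[i][j]:
  π_0 = 1/5·π_0 + 1/5·π_1 + 1/5·π_2 + 1/10·π_3 + 1/10·π_4
  π_1 = 1/5·π_0 + 1/10·π_1 + 1/5·π_2 + 3/10·π_3 + 3/10·π_4
  π_2 = 1/5·π_0 + 1/10·π_1 + 3/10·π_2 + 1/5·π_3 + 3/10·π_4
  π_3 = 1/5·π_0 + 2/5·π_1 + 1/5·π_2 + 1/5·π_3 + 1/10·π_4
  normalize: π_0 + π_1 + π_2 + π_3 + π_4 = 1
Solving the linear system gives exactly π = [1567/9819, 2146/9819, 2138/9819, 2218/9819, 1750/9819].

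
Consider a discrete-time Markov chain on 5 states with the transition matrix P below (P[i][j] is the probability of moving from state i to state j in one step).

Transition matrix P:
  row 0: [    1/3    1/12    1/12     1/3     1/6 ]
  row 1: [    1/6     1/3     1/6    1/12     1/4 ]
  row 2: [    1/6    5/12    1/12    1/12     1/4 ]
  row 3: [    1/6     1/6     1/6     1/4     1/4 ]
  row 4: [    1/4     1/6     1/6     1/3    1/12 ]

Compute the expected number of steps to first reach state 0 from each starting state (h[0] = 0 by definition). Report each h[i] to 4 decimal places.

h = [0.0000, 5.4194, 5.4194, 5.4194, 5.0323]

First-step conditioning: h[0] = 0; for i ≠ 0, h[i] = 1 + Σ_k P[i][k]·h[k].
  h[1] = 1 + 1/3·h[1] + 1/6·h[2] + 1/12·h[3] + 1/4·h[4]
  h[2] = 1 + 5/12·h[1] + 1/12·h[2] + 1/12·h[3] + 1/4·h[4]
  h[3] = 1 + 1/6·h[1] + 1/6·h[2] + 1/4·h[3] + 1/4·h[4]
  h[4] = 1 + 1/6·h[1] + 1/6·h[2] + 1/3·h[3] + 1/12·h[4]
Solving the 4×4 linear system over states ≠ 0 gives exactly h = [0, 168/31, 168/31, 168/31, 156/31] (h[0] = 0 is the target).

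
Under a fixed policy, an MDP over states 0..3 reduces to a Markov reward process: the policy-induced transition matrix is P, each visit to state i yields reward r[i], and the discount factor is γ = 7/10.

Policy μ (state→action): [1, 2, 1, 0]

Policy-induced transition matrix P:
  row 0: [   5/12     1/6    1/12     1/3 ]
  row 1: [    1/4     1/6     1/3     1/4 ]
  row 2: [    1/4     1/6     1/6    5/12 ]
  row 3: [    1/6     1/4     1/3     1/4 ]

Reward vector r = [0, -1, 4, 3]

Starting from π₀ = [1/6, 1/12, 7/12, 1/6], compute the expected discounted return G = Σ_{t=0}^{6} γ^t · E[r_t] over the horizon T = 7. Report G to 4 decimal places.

t=0: π = [0.1667, 0.0833, 0.5833, 0.1667], E[r] = 2.7500, γ^t·E[r] = 2.750000, running G = 2.750000
t=1: π = [0.2639, 0.1806, 0.1944, 0.3611], E[r] = 1.6806, γ^t·E[r] = 1.176389, running G = 3.926389
t=2: π = [0.2639, 0.1968, 0.2350, 0.3044], E[r] = 1.6563, γ^t·E[r] = 0.811563, running G = 4.737951
t=3: π = [0.2686, 0.1920, 0.2282, 0.3111], E[r] = 1.6542, γ^t·E[r] = 0.567399, running G = 5.305350
t=4: π = [0.2688, 0.1926, 0.2281, 0.3104], E[r] = 1.6512, γ^t·E[r] = 0.396463, running G = 5.701814
t=5: π = [0.2689, 0.1925, 0.2281, 0.3104], E[r] = 1.6511, γ^t·E[r] = 0.277508, running G = 5.979322
t=6: π = [0.2690, 0.1925, 0.2281, 0.3104], E[r] = 1.6511, γ^t·E[r] = 0.194248, running G = 6.173569

G = 6.1736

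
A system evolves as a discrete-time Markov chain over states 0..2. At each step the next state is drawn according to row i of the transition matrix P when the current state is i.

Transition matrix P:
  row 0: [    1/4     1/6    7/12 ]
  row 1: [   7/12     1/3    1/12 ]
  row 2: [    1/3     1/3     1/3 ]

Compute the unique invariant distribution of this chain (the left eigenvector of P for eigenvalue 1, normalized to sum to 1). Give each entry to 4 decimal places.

Balance equations π_j = Σ_i π_i·P[i][j]:
  π_0 = 1/4·π_0 + 7/12·π_1 + 1/3·π_2
  π_1 = 1/6·π_0 + 1/3·π_1 + 1/3·π_2
  normalize: π_0 + π_1 + π_2 = 1
Solving the linear system gives exactly π = [10/27, 22/81, 29/81].

π = [0.3704, 0.2716, 0.3580]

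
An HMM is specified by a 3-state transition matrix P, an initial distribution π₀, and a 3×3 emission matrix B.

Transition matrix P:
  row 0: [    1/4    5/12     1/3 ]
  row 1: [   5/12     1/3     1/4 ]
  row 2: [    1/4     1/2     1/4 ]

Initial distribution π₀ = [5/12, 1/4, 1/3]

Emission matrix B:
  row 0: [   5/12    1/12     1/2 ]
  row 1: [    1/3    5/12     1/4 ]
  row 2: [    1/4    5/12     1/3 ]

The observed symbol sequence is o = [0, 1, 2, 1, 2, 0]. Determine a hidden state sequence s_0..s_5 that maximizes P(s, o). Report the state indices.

path = [0, 1, 0, 1, 0, 1]

t=0: δ = [1.736e-01, 8.333e-02, 8.333e-02]  (obs o_0=0)
t=1: δ = [3.617e-03, 3.014e-02, 2.411e-02]  ψ = [0, 0, 0]  (obs o_1=1)
t=2: δ = [6.279e-03, 3.014e-03, 2.512e-03]  ψ = [1, 2, 1]  (obs o_2=2)
t=3: δ = [1.308e-04, 1.090e-03, 8.721e-04]  ψ = [0, 0, 0]  (obs o_3=1)
t=4: δ = [2.271e-04, 1.090e-04, 9.085e-05]  ψ = [1, 2, 1]  (obs o_4=2)
t=5: δ = [2.366e-05, 3.154e-05, 1.893e-05]  ψ = [0, 0, 0]  (obs o_5=0)
backtrack: best end state = 1; path = [0, 1, 0, 1, 0, 1]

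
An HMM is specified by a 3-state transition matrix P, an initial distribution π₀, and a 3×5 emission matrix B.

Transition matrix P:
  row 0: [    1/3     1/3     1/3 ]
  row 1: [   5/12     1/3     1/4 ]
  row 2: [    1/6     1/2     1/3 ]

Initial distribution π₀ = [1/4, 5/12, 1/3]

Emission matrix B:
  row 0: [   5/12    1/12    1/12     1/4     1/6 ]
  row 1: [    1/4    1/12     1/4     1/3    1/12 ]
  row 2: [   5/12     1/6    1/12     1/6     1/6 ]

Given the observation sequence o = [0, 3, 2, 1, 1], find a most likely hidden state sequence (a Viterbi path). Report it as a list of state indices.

path = [2, 1, 1, 2, 2]

t=0: δ = [1.042e-01, 1.042e-01, 1.389e-01]  (obs o_0=0)
t=1: δ = [1.085e-02, 2.315e-02, 7.716e-03]  ψ = [1, 2, 2]  (obs o_1=3)
t=2: δ = [8.038e-04, 1.929e-03, 4.823e-04]  ψ = [1, 1, 1]  (obs o_2=2)
t=3: δ = [6.698e-05, 5.358e-05, 8.038e-05]  ψ = [1, 1, 1]  (obs o_3=1)
t=4: δ = [1.861e-06, 3.349e-06, 4.465e-06]  ψ = [0, 2, 2]  (obs o_4=1)
backtrack: best end state = 2; path = [2, 1, 1, 2, 2]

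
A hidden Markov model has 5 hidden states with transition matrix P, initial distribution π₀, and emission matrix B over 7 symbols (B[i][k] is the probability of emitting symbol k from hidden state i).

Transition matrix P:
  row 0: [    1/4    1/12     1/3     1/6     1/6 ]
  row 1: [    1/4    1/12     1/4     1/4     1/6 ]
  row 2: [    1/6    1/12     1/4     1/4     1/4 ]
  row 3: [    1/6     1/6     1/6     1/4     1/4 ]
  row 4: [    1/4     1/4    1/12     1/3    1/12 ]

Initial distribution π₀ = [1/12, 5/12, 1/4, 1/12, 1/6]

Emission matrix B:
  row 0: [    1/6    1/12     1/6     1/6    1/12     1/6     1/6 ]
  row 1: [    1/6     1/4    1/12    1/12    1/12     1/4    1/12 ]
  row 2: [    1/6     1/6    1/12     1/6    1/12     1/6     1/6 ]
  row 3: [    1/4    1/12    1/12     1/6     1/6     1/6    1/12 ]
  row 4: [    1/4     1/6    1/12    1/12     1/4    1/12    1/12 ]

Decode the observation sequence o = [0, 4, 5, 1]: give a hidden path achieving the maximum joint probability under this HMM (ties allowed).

t=0: δ = [1.389e-02, 6.944e-02, 4.167e-02, 2.083e-02, 4.167e-02]  (obs o_0=0)
t=1: δ = [1.447e-03, 8.681e-04, 1.447e-03, 2.894e-03, 2.894e-03]  ψ = [1, 4, 1, 1, 1]  (obs o_1=4)
t=2: δ = [1.206e-04, 1.808e-04, 8.038e-05, 1.608e-04, 6.028e-05]  ψ = [4, 4, 0, 4, 3]  (obs o_2=5)
t=3: δ = [3.768e-06, 6.698e-06, 7.535e-06, 3.768e-06, 6.698e-06]  ψ = [1, 3, 1, 1, 3]  (obs o_3=1)
backtrack: best end state = 2; path = [1, 4, 1, 2]

path = [1, 4, 1, 2]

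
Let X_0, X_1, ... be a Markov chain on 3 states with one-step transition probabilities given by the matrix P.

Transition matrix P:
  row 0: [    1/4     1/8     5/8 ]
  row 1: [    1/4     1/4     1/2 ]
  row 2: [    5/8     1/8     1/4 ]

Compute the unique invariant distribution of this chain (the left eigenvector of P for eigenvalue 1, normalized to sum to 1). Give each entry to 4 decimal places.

Balance equations π_j = Σ_i π_i·P[i][j]:
  π_0 = 1/4·π_0 + 1/4·π_1 + 5/8·π_2
  π_1 = 1/8·π_0 + 1/4·π_1 + 1/8·π_2
  normalize: π_0 + π_1 + π_2 = 1
Solving the linear system gives exactly π = [32/77, 1/7, 34/77].

π = [0.4156, 0.1429, 0.4416]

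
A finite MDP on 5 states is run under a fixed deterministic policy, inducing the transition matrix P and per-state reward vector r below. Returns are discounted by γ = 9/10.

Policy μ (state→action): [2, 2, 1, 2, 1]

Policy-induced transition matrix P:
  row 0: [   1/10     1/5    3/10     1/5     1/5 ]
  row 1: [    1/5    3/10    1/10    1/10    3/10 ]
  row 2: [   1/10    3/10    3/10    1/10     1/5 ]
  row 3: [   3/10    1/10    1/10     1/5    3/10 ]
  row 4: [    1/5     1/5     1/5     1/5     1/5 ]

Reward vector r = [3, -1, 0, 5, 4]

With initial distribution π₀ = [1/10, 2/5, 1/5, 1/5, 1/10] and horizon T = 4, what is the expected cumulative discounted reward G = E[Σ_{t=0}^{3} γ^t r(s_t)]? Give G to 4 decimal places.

G = 6.3213

t=0: π = [0.1000, 0.4000, 0.2000, 0.2000, 0.1000], E[r] = 1.3000, γ^t·E[r] = 1.300000, running G = 1.300000
t=1: π = [0.1900, 0.2400, 0.1700, 0.1400, 0.2600], E[r] = 2.0700, γ^t·E[r] = 1.863000, running G = 3.163000
t=2: π = [0.1780, 0.2270, 0.1980, 0.1590, 0.2380], E[r] = 2.0540, γ^t·E[r] = 1.663740, running G = 4.826740
t=3: π = [0.1783, 0.2266, 0.1990, 0.1575, 0.2386], E[r] = 2.0502, γ^t·E[r] = 1.494596, running G = 6.321336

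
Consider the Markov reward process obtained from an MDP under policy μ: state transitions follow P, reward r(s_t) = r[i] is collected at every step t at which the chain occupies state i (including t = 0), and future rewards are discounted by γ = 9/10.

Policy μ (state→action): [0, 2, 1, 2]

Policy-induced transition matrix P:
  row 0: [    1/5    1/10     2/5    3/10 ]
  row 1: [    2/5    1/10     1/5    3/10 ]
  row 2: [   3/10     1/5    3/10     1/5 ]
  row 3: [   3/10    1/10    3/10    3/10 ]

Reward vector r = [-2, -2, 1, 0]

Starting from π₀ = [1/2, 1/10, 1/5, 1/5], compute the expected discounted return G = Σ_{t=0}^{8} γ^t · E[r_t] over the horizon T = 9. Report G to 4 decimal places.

t=0: π = [0.5000, 0.1000, 0.2000, 0.2000], E[r] = -1.0000, γ^t·E[r] = -1.000000, running G = -1.000000
t=1: π = [0.2600, 0.1200, 0.3400, 0.2800], E[r] = -0.4200, γ^t·E[r] = -0.378000, running G = -1.378000
t=2: π = [0.2860, 0.1340, 0.3140, 0.2660], E[r] = -0.5260, γ^t·E[r] = -0.426060, running G = -1.804060
t=3: π = [0.2848, 0.1314, 0.3152, 0.2686], E[r] = -0.5172, γ^t·E[r] = -0.377039, running G = -2.181099
t=4: π = [0.2847, 0.1315, 0.3153, 0.2685], E[r] = -0.5170, γ^t·E[r] = -0.339217, running G = -2.520316
t=5: π = [0.2847, 0.1315, 0.3153, 0.2685], E[r] = -0.5171, γ^t·E[r] = -0.305358, running G = -2.825673
t=6: π = [0.2847, 0.1315, 0.3153, 0.2685], E[r] = -0.5171, γ^t·E[r] = -0.274817, running G = -3.100491
t=7: π = [0.2847, 0.1315, 0.3153, 0.2685], E[r] = -0.5171, γ^t·E[r] = -0.247335, running G = -3.347826
t=8: π = [0.2847, 0.1315, 0.3153, 0.2685], E[r] = -0.5171, γ^t·E[r] = -0.222602, running G = -3.570428

G = -3.5704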